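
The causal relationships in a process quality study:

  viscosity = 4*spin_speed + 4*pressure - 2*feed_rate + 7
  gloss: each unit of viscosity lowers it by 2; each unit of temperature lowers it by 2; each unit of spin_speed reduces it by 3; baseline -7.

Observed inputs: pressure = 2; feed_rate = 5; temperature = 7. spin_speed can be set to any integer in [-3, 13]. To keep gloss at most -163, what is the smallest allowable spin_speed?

spin_speed = 12

Substituting into the viscosity equation gives viscosity = 4*spin_speed + 5.
Substituting into the gloss equation gives gloss = -11*spin_speed - 31.
Require -11*spin_speed - 31 ≤ -163, so spin_speed ≥ 12.
The smallest integer in [-3, 13] satisfying this is 12.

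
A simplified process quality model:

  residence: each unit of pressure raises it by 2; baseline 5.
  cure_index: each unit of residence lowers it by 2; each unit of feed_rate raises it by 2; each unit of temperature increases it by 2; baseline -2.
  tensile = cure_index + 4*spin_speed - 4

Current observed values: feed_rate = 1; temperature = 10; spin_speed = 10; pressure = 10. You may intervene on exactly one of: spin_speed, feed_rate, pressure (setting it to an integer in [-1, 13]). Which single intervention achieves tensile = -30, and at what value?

Intervening on spin_speed: with other inputs at their observed values, tensile = 4*spin_speed - 34. Solving for -30 gives spin_speed = 1, within [-1, 13].
Intervening on feed_rate: tensile = 2*feed_rate + 4. Reaching -30 requires feed_rate = -17, outside [-1, 13].
Intervening on pressure: tensile = -4*pressure + 46. Reaching -30 requires pressure = 19, outside [-1, 13].

set spin_speed = 1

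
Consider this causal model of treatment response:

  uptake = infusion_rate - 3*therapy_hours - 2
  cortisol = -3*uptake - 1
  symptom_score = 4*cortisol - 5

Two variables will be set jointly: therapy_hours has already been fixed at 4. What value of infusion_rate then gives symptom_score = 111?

infusion_rate = 4

With therapy_hours held at 4:
Substituting into the uptake equation gives uptake = infusion_rate - 14.
Substituting into the cortisol equation gives cortisol = -3*infusion_rate + 41.
This gives symptom_score = -12*infusion_rate + 159.
Solve -12*infusion_rate + 159 = 111: infusion_rate = (111 - 159) / -12 = 4.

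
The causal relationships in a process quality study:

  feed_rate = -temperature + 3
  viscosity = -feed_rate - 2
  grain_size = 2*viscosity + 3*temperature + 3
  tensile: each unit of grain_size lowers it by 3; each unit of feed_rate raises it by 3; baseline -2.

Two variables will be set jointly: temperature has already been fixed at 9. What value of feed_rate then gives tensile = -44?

With temperature held at 9:
Intervening on feed_rate fixes its value directly, overriding its dependence on temperature.
Substituting into the grain_size equation gives grain_size = -2*feed_rate + 26.
Substituting into the tensile equation gives tensile = 9*feed_rate - 80.
Solve 9*feed_rate - 80 = -44: feed_rate = (-44 + 80) / 9 = 4.

feed_rate = 4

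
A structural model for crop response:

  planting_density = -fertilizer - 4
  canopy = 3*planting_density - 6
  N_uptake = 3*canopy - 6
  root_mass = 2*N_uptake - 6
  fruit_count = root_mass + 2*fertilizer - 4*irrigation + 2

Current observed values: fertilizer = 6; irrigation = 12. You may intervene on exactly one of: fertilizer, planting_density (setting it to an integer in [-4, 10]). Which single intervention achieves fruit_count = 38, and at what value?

set planting_density = 7

Intervening on fertilizer: fruit_count = -16*fertilizer - 172. Reaching 38 requires fertilizer = -105/8, not an integer.
Intervening on planting_density: with other inputs at their observed values, fruit_count = 18*planting_density - 88. Solving for 38 gives planting_density = 7, within [-4, 10].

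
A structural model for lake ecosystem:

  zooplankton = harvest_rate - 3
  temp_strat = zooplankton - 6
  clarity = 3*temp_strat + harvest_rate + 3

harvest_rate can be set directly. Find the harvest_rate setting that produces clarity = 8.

harvest_rate = 8

Substituting into the temp_strat equation gives temp_strat = harvest_rate - 9.
clarity becomes 4*harvest_rate - 24.
Solve 4*harvest_rate - 24 = 8: harvest_rate = (8 + 24) / 4 = 8.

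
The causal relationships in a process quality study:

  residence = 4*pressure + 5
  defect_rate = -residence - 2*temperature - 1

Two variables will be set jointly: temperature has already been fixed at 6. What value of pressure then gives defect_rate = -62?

With temperature held at 6:
Substituting into the defect_rate equation gives defect_rate = -4*pressure - 18.
Solve -4*pressure - 18 = -62: pressure = (-62 + 18) / -4 = 11.

pressure = 11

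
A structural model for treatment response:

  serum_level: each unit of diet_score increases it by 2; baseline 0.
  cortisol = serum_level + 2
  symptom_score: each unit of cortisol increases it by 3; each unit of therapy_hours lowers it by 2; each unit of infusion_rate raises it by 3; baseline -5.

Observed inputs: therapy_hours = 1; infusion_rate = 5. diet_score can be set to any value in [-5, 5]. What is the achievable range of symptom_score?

-16 to 44

Substituting into the cortisol equation gives cortisol = 2*diet_score + 2.
symptom_score becomes 6*diet_score + 14.
Linear in diet_score, so extremes are at the endpoints: diet_score = -5 gives symptom_score = -16; diet_score = 5 gives symptom_score = 44.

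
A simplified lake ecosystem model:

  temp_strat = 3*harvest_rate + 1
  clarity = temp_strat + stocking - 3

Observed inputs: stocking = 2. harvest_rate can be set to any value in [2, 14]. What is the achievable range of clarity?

6 to 42

Substituting into the clarity equation gives clarity = 3*harvest_rate.
Linear in harvest_rate, so extremes are at the endpoints: harvest_rate = 2 gives clarity = 6; harvest_rate = 14 gives clarity = 42.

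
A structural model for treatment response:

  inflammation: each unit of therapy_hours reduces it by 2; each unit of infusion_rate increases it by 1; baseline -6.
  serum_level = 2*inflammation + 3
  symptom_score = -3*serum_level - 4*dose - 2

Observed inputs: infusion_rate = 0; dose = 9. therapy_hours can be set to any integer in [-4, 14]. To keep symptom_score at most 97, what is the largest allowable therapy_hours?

therapy_hours = 9

Substituting into the inflammation equation gives inflammation = -2*therapy_hours - 6.
Substituting into the serum_level equation gives serum_level = -4*therapy_hours - 9.
Substituting into the symptom_score equation gives symptom_score = 12*therapy_hours - 11.
Require 12*therapy_hours - 11 ≤ 97, so therapy_hours ≤ 9.
The largest integer in [-4, 14] satisfying this is 9.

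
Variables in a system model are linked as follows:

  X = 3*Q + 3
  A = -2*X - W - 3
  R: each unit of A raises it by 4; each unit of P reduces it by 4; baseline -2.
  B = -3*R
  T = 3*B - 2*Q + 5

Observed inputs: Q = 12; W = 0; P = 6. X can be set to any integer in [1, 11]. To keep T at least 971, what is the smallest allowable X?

X = 9

Intervening on X fixes its value directly, overriding its dependence on Q.
Substituting into the A equation gives A = -2*X - 3.
So R = -8*X - 38.
This gives B = 24*X + 114.
Substituting into the T equation gives T = 72*X + 323.
Require 72*X + 323 ≥ 971, so X ≥ 9.
The smallest integer in [1, 11] satisfying this is 9.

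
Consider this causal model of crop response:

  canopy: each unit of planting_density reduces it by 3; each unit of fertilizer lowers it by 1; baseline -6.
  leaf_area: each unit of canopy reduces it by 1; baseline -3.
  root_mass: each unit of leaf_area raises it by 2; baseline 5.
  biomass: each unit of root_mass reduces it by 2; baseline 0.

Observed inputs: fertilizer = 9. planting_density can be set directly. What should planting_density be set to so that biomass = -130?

Substituting into the canopy equation gives canopy = -3*planting_density - 15.
Substituting into the leaf_area equation gives leaf_area = 3*planting_density + 12.
Substituting into the root_mass equation gives root_mass = 6*planting_density + 29.
So biomass = -12*planting_density - 58.
Solve -12*planting_density - 58 = -130: planting_density = (-130 + 58) / -12 = 6.

planting_density = 6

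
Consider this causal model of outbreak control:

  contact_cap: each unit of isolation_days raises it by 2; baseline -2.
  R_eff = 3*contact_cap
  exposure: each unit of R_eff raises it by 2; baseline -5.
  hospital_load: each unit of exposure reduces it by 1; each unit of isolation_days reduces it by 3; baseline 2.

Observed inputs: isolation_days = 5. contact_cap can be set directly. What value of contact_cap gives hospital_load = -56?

Intervening on contact_cap fixes its value directly, overriding its dependence on isolation_days.
Substituting into the exposure equation gives exposure = 6*contact_cap - 5.
This gives hospital_load = -6*contact_cap - 8.
Solve -6*contact_cap - 8 = -56: contact_cap = (-56 + 8) / -6 = 8.

contact_cap = 8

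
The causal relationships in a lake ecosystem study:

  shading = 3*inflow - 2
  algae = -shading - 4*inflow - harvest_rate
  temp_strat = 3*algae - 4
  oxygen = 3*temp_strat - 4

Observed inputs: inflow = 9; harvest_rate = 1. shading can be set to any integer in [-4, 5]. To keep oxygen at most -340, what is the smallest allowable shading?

shading = -1

Intervening on shading fixes its value directly, overriding its dependence on inflow.
Substituting into the algae equation gives algae = -shading - 37.
This gives temp_strat = -3*shading - 115.
oxygen becomes -9*shading - 349.
Require -9*shading - 349 ≤ -340, so shading ≥ -1.
The smallest integer in [-4, 5] satisfying this is -1.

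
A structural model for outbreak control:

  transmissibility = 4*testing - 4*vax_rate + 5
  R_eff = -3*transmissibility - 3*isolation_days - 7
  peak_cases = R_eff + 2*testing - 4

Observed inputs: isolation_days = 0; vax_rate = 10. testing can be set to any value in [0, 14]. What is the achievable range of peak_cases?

Substituting into the transmissibility equation gives transmissibility = 4*testing - 35.
Substituting into the R_eff equation gives R_eff = -12*testing + 98.
Substituting into the peak_cases equation gives peak_cases = -10*testing + 94.
Linear in testing, so extremes are at the endpoints: testing = 0 gives peak_cases = 94; testing = 14 gives peak_cases = -46.

-46 to 94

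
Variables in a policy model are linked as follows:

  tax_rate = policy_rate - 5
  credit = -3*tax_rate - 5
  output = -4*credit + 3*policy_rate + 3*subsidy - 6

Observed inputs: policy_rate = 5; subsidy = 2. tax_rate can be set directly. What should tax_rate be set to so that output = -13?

tax_rate = -4

Intervening on tax_rate fixes its value directly, overriding its dependence on policy_rate.
Substituting into the output equation gives output = 12*tax_rate + 35.
Solve 12*tax_rate + 35 = -13: tax_rate = (-13 - 35) / 12 = -4.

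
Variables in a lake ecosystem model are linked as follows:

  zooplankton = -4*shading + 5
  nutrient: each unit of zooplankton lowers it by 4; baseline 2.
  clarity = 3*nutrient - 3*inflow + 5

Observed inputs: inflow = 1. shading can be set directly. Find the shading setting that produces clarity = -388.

Substituting into the nutrient equation gives nutrient = 16*shading - 18.
This gives clarity = 48*shading - 52.
Solve 48*shading - 52 = -388: shading = (-388 + 52) / 48 = -7.

shading = -7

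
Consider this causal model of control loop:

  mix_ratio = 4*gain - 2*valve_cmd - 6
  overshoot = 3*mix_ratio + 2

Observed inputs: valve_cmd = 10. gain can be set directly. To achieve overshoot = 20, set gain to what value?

Substituting into the mix_ratio equation gives mix_ratio = 4*gain - 26.
overshoot becomes 12*gain - 76.
Solve 12*gain - 76 = 20: gain = (20 + 76) / 12 = 8.

gain = 8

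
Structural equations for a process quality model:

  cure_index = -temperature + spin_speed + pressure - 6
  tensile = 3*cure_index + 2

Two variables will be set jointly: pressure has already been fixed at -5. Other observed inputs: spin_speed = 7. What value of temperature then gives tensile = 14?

temperature = -8

With pressure held at -5:
Substituting into the cure_index equation gives cure_index = -temperature - 4.
Substituting into the tensile equation gives tensile = -3*temperature - 10.
Solve -3*temperature - 10 = 14: temperature = (14 + 10) / -3 = -8.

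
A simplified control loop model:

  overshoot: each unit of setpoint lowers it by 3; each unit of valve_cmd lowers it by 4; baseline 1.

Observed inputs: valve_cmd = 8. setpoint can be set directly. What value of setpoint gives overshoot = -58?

Substituting into the overshoot equation gives overshoot = -3*setpoint - 31.
Solve -3*setpoint - 31 = -58: setpoint = (-58 + 31) / -3 = 9.

setpoint = 9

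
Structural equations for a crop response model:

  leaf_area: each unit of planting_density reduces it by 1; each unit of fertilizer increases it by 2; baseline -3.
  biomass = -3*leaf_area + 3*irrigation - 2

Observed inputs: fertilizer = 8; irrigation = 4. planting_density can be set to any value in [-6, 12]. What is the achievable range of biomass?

Substituting into the leaf_area equation gives leaf_area = -planting_density + 13.
Substituting into the biomass equation gives biomass = 3*planting_density - 29.
Linear in planting_density, so extremes are at the endpoints: planting_density = -6 gives biomass = -47; planting_density = 12 gives biomass = 7.

-47 to 7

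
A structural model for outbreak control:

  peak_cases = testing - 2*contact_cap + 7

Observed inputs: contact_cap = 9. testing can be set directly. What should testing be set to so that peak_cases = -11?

testing = 0

Substituting into the peak_cases equation gives peak_cases = testing - 11.
Solve testing - 11 = -11: testing = (-11 + 11) / 1 = 0.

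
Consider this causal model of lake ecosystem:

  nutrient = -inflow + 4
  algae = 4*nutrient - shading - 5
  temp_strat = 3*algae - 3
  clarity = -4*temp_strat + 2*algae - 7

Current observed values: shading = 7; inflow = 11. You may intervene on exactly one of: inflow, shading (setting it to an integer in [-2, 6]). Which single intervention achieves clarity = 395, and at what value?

set shading = 6

Intervening on inflow: clarity = 40*inflow - 35. Reaching 395 requires inflow = 43/4, not an integer.
Intervening on shading: with other inputs at their observed values, clarity = 10*shading + 335. Solving for 395 gives shading = 6, within [-2, 6].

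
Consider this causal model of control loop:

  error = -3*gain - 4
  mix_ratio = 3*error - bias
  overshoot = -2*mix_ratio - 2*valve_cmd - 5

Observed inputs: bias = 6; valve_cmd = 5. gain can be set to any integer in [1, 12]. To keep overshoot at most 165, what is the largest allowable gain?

gain = 8

Substituting into the mix_ratio equation gives mix_ratio = -9*gain - 18.
Substituting into the overshoot equation gives overshoot = 18*gain + 21.
Require 18*gain + 21 ≤ 165, so gain ≤ 8.
The largest integer in [1, 12] satisfying this is 8.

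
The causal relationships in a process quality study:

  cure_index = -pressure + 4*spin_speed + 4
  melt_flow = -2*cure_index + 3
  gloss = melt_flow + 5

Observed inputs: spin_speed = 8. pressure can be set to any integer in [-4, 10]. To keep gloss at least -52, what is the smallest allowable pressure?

pressure = 6

Substituting into the cure_index equation gives cure_index = -pressure + 36.
Substituting into the melt_flow equation gives melt_flow = 2*pressure - 69.
Substituting into the gloss equation gives gloss = 2*pressure - 64.
Require 2*pressure - 64 ≥ -52, so pressure ≥ 6.
The smallest integer in [-4, 10] satisfying this is 6.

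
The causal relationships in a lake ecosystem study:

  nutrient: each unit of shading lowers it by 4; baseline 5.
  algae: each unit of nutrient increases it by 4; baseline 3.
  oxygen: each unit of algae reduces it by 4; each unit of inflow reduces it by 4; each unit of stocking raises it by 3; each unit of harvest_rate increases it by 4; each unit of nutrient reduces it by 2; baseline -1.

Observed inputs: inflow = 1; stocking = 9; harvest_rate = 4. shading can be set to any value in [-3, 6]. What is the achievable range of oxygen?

-280 to 368

Substituting into the algae equation gives algae = -16*shading + 23.
Substituting into the oxygen equation gives oxygen = 72*shading - 64.
Linear in shading, so extremes are at the endpoints: shading = -3 gives oxygen = -280; shading = 6 gives oxygen = 368.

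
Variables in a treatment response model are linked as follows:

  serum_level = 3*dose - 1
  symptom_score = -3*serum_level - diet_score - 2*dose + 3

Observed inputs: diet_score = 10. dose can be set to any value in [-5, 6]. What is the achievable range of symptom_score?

Substituting into the symptom_score equation gives symptom_score = -11*dose - 4.
Linear in dose, so extremes are at the endpoints: dose = -5 gives symptom_score = 51; dose = 6 gives symptom_score = -70.

-70 to 51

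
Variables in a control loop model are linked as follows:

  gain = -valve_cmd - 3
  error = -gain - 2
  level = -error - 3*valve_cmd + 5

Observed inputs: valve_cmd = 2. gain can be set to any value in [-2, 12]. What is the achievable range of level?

Intervening on gain fixes its value directly, overriding its dependence on valve_cmd.
Substituting into the level equation gives level = gain + 1.
Linear in gain, so extremes are at the endpoints: gain = -2 gives level = -1; gain = 12 gives level = 13.

-1 to 13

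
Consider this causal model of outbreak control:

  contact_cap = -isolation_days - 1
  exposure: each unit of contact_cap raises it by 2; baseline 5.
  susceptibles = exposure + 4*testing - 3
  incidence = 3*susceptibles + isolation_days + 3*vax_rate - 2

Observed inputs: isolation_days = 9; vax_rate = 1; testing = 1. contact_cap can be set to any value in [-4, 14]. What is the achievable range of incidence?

Intervening on contact_cap fixes its value directly, overriding its dependence on isolation_days.
Substituting into the susceptibles equation gives susceptibles = 2*contact_cap + 6.
incidence becomes 6*contact_cap + 28.
Linear in contact_cap, so extremes are at the endpoints: contact_cap = -4 gives incidence = 4; contact_cap = 14 gives incidence = 112.

4 to 112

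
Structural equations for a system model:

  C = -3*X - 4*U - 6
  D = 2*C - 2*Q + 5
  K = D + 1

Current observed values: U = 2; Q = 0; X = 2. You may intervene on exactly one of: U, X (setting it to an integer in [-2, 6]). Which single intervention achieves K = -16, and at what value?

Intervening on U: K = -8*U - 18. Reaching -16 requires U = -1/4, not an integer.
Intervening on X: with other inputs at their observed values, K = -6*X - 22. Solving for -16 gives X = -1, within [-2, 6].

set X = -1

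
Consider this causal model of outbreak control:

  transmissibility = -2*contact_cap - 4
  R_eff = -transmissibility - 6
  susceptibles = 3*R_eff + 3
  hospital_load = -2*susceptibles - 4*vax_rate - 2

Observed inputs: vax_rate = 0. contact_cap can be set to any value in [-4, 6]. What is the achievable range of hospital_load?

-68 to 52

Substituting into the R_eff equation gives R_eff = 2*contact_cap - 2.
susceptibles becomes 6*contact_cap - 3.
Substituting into the hospital_load equation gives hospital_load = -12*contact_cap + 4.
Linear in contact_cap, so extremes are at the endpoints: contact_cap = -4 gives hospital_load = 52; contact_cap = 6 gives hospital_load = -68.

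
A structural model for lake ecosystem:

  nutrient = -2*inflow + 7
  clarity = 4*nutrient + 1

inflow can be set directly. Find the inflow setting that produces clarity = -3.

inflow = 4

Substituting into the clarity equation gives clarity = -8*inflow + 29.
Solve -8*inflow + 29 = -3: inflow = (-3 - 29) / -8 = 4.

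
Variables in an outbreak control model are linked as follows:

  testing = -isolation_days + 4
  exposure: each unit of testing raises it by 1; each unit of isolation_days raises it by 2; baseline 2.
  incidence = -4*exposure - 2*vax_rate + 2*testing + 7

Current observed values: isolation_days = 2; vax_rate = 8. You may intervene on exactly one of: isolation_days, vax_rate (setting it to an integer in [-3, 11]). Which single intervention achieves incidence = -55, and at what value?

Intervening on isolation_days: with other inputs at their observed values, incidence = -6*isolation_days - 25. Solving for -55 gives isolation_days = 5, within [-3, 11].
Intervening on vax_rate: incidence = -2*vax_rate - 21. Reaching -55 requires vax_rate = 17, outside [-3, 11].

set isolation_days = 5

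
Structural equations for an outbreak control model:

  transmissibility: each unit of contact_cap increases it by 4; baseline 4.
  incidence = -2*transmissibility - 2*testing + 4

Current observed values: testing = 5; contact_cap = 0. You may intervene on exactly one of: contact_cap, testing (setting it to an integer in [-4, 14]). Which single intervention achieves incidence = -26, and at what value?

Intervening on contact_cap: incidence = -8*contact_cap - 14. Reaching -26 requires contact_cap = 3/2, not an integer.
Intervening on testing: with other inputs at their observed values, incidence = -2*testing - 4. Solving for -26 gives testing = 11, within [-4, 14].

set testing = 11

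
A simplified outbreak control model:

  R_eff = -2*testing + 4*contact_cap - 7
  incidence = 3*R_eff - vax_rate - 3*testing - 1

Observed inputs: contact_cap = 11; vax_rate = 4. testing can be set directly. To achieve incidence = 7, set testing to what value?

Substituting into the R_eff equation gives R_eff = -2*testing + 37.
incidence becomes -9*testing + 106.
Solve -9*testing + 106 = 7: testing = (7 - 106) / -9 = 11.

testing = 11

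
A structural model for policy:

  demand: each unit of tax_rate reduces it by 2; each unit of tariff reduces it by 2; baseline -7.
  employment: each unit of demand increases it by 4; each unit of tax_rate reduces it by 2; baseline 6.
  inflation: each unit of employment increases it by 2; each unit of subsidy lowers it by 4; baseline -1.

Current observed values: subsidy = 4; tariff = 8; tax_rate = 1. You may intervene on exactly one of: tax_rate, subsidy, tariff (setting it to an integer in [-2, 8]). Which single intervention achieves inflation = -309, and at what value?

Intervening on tax_rate: with other inputs at their observed values, inflation = -20*tax_rate - 189. Solving for -309 gives tax_rate = 6, within [-2, 8].
Intervening on subsidy: inflation = -4*subsidy - 193. Reaching -309 requires subsidy = 29, outside [-2, 8].
Intervening on tariff: inflation = -16*tariff - 81. Reaching -309 requires tariff = 57/4, not an integer.

set tax_rate = 6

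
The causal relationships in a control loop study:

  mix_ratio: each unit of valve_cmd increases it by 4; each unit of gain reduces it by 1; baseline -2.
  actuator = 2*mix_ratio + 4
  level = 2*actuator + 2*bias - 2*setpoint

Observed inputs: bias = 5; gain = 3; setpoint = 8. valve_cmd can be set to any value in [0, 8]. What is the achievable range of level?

-18 to 110

Substituting into the mix_ratio equation gives mix_ratio = 4*valve_cmd - 5.
actuator becomes 8*valve_cmd - 6.
Substituting into the level equation gives level = 16*valve_cmd - 18.
Linear in valve_cmd, so extremes are at the endpoints: valve_cmd = 0 gives level = -18; valve_cmd = 8 gives level = 110.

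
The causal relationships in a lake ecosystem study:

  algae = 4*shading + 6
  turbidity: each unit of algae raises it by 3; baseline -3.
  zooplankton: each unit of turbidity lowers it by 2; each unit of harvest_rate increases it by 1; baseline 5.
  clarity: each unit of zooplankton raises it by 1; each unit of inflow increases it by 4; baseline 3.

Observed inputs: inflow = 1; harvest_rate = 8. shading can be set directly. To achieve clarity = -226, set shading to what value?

Substituting into the turbidity equation gives turbidity = 12*shading + 15.
zooplankton becomes -24*shading - 17.
This gives clarity = -24*shading - 10.
Solve -24*shading - 10 = -226: shading = (-226 + 10) / -24 = 9.

shading = 9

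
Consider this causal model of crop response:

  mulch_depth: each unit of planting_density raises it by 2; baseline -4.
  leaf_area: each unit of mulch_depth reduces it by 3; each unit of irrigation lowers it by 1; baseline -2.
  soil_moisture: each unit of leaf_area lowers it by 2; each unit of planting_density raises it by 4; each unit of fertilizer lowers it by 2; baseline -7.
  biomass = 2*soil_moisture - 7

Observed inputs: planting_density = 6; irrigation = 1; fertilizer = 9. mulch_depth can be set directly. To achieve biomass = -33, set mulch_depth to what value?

Intervening on mulch_depth fixes its value directly, overriding its dependence on planting_density.
Substituting into the leaf_area equation gives leaf_area = -3*mulch_depth - 3.
So soil_moisture = 6*mulch_depth + 5.
Substituting into the biomass equation gives biomass = 12*mulch_depth + 3.
Solve 12*mulch_depth + 3 = -33: mulch_depth = (-33 - 3) / 12 = -3.

mulch_depth = -3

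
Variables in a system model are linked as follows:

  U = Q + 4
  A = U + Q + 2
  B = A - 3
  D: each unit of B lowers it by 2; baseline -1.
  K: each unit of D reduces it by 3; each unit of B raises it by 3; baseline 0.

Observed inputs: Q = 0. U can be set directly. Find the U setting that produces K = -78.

Intervening on U fixes its value directly, overriding its dependence on Q.
Substituting into the A equation gives A = U + 2.
So B = U - 1.
So D = -2*U + 1.
Substituting into the K equation gives K = 9*U - 6.
Solve 9*U - 6 = -78: U = (-78 + 6) / 9 = -8.

U = -8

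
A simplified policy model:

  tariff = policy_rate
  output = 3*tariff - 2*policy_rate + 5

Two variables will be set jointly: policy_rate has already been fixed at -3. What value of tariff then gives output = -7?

With policy_rate held at -3:
Intervening on tariff fixes its value directly, overriding its dependence on policy_rate.
Substituting into the output equation gives output = 3*tariff + 11.
Solve 3*tariff + 11 = -7: tariff = (-7 - 11) / 3 = -6.

tariff = -6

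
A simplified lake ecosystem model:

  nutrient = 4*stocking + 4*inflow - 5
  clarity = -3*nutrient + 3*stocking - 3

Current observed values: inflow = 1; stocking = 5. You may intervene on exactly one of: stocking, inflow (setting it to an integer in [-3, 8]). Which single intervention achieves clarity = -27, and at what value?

Intervening on stocking: with other inputs at their observed values, clarity = -9*stocking. Solving for -27 gives stocking = 3, within [-3, 8].
Intervening on inflow: clarity = -12*inflow - 33. Reaching -27 requires inflow = -1/2, not an integer.

set stocking = 3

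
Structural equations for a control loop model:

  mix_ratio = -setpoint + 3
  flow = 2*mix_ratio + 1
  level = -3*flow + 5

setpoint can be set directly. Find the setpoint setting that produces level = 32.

setpoint = 8

Substituting into the flow equation gives flow = -2*setpoint + 7.
Substituting into the level equation gives level = 6*setpoint - 16.
Solve 6*setpoint - 16 = 32: setpoint = (32 + 16) / 6 = 8.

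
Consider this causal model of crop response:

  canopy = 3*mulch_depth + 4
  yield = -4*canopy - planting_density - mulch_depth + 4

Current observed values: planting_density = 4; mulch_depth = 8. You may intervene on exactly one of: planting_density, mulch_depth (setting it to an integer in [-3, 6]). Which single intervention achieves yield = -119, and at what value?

set planting_density = 3

Intervening on planting_density: with other inputs at their observed values, yield = -planting_density - 116. Solving for -119 gives planting_density = 3, within [-3, 6].
Intervening on mulch_depth: yield = -13*mulch_depth - 16. Reaching -119 requires mulch_depth = 103/13, not an integer.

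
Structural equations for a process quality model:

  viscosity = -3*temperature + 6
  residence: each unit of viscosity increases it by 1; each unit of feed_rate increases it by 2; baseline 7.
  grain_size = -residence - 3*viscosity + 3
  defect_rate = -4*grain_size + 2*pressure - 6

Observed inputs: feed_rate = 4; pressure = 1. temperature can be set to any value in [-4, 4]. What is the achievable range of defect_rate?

Substituting into the residence equation gives residence = -3*temperature + 21.
So grain_size = 12*temperature - 36.
This gives defect_rate = -48*temperature + 140.
Linear in temperature, so extremes are at the endpoints: temperature = -4 gives defect_rate = 332; temperature = 4 gives defect_rate = -52.

-52 to 332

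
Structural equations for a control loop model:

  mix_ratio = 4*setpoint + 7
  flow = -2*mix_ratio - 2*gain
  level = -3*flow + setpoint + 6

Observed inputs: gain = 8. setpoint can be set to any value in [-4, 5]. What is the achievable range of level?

-4 to 221

Substituting into the flow equation gives flow = -8*setpoint - 30.
level becomes 25*setpoint + 96.
Linear in setpoint, so extremes are at the endpoints: setpoint = -4 gives level = -4; setpoint = 5 gives level = 221.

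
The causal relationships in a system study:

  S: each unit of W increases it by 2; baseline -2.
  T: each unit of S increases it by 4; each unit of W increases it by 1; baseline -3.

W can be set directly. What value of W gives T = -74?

Substituting into the T equation gives T = 9*W - 11.
Solve 9*W - 11 = -74: W = (-74 + 11) / 9 = -7.

W = -7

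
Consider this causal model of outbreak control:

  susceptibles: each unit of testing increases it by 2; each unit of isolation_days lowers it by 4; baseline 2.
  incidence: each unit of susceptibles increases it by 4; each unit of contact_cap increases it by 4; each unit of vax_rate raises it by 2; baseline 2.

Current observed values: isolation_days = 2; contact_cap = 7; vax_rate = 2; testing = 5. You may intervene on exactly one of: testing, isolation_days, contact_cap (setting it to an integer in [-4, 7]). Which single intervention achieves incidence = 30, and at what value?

Intervening on testing: incidence = 8*testing + 10. Reaching 30 requires testing = 5/2, not an integer.
Intervening on isolation_days: incidence = -16*isolation_days + 82. Reaching 30 requires isolation_days = 13/4, not an integer.
Intervening on contact_cap: with other inputs at their observed values, incidence = 4*contact_cap + 22. Solving for 30 gives contact_cap = 2, within [-4, 7].

set contact_cap = 2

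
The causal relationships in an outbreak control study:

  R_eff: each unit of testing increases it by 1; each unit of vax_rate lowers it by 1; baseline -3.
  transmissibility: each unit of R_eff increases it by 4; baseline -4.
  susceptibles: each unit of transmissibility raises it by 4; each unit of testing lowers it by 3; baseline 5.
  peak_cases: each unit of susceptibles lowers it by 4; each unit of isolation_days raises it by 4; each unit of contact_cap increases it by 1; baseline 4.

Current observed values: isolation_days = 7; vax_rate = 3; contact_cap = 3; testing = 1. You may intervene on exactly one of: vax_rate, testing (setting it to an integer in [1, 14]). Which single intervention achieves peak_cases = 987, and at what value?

set vax_rate = 12

Intervening on vax_rate: with other inputs at their observed values, peak_cases = 64*vax_rate + 219. Solving for 987 gives vax_rate = 12, within [1, 14].
Intervening on testing: peak_cases = -52*testing + 463. Reaching 987 requires testing = -131/13, not an integer.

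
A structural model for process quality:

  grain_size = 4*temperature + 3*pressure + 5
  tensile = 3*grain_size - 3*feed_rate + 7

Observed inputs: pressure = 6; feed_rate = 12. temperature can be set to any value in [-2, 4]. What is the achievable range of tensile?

Substituting into the grain_size equation gives grain_size = 4*temperature + 23.
Substituting into the tensile equation gives tensile = 12*temperature + 40.
Linear in temperature, so extremes are at the endpoints: temperature = -2 gives tensile = 16; temperature = 4 gives tensile = 88.

16 to 88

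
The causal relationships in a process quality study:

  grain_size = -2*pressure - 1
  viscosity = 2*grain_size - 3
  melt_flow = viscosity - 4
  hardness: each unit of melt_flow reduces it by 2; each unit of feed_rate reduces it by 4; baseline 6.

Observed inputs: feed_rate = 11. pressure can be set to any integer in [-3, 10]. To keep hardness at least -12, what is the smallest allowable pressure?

Substituting into the viscosity equation gives viscosity = -4*pressure - 5.
Substituting into the melt_flow equation gives melt_flow = -4*pressure - 9.
So hardness = 8*pressure - 20.
Require 8*pressure - 20 ≥ -12, so pressure ≥ 1.
The smallest integer in [-3, 10] satisfying this is 1.

pressure = 1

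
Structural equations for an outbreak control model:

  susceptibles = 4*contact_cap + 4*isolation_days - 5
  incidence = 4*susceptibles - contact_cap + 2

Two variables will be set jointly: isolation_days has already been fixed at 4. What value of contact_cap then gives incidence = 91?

With isolation_days held at 4:
Substituting into the susceptibles equation gives susceptibles = 4*contact_cap + 11.
Substituting into the incidence equation gives incidence = 15*contact_cap + 46.
Solve 15*contact_cap + 46 = 91: contact_cap = (91 - 46) / 15 = 3.

contact_cap = 3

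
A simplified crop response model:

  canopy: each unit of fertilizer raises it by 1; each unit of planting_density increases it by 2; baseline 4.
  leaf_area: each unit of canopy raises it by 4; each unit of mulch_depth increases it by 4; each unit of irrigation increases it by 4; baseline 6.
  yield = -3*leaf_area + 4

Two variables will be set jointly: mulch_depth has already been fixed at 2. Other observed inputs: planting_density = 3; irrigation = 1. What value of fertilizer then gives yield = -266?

fertilizer = 8

With mulch_depth held at 2:
Substituting into the canopy equation gives canopy = fertilizer + 10.
This gives leaf_area = 4*fertilizer + 58.
This gives yield = -12*fertilizer - 170.
Solve -12*fertilizer - 170 = -266: fertilizer = (-266 + 170) / -12 = 8.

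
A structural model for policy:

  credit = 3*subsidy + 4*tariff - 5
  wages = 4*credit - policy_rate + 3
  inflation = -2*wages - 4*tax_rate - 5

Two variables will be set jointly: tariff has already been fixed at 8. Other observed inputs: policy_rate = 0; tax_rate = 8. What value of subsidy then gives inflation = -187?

subsidy = -3

With tariff held at 8:
Substituting into the credit equation gives credit = 3*subsidy + 27.
wages becomes 12*subsidy + 111.
So inflation = -24*subsidy - 259.
Solve -24*subsidy - 259 = -187: subsidy = (-187 + 259) / -24 = -3.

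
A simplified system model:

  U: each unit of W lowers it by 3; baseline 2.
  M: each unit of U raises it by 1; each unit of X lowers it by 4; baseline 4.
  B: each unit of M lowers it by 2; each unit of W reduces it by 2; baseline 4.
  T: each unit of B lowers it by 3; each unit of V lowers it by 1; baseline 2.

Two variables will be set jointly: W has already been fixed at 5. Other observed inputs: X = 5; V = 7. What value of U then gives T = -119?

U = -6

With W held at 5:
Intervening on U fixes its value directly, overriding its dependence on W.
Substituting into the M equation gives M = U - 16.
B becomes -2*U + 26.
T becomes 6*U - 83.
Solve 6*U - 83 = -119: U = (-119 + 83) / 6 = -6.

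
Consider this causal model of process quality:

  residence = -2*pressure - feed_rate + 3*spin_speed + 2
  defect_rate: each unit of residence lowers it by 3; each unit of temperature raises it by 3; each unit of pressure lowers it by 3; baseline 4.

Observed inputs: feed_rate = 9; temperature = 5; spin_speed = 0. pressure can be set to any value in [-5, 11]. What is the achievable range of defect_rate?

25 to 73

Substituting into the residence equation gives residence = -2*pressure - 7.
This gives defect_rate = 3*pressure + 40.
Linear in pressure, so extremes are at the endpoints: pressure = -5 gives defect_rate = 25; pressure = 11 gives defect_rate = 73.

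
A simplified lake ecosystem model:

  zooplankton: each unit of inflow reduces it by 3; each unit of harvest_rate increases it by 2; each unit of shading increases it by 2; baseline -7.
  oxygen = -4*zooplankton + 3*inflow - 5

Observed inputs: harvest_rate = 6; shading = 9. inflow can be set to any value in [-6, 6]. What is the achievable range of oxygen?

Substituting into the zooplankton equation gives zooplankton = -3*inflow + 23.
Substituting into the oxygen equation gives oxygen = 15*inflow - 97.
Linear in inflow, so extremes are at the endpoints: inflow = -6 gives oxygen = -187; inflow = 6 gives oxygen = -7.

-187 to -7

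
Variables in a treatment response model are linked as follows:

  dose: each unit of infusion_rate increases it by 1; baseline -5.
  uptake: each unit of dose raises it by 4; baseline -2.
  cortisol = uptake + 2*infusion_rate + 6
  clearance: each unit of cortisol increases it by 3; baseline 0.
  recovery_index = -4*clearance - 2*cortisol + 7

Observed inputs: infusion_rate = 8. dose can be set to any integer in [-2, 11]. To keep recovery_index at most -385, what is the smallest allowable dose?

Intervening on dose fixes its value directly, overriding its dependence on infusion_rate.
Substituting into the cortisol equation gives cortisol = 4*dose + 20.
clearance becomes 12*dose + 60.
Substituting into the recovery_index equation gives recovery_index = -56*dose - 273.
Require -56*dose - 273 ≤ -385, so dose ≥ 2.
The smallest integer in [-2, 11] satisfying this is 2.

dose = 2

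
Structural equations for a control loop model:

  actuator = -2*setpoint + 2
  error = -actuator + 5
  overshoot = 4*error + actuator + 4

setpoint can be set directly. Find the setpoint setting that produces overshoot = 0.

setpoint = -3

Substituting into the error equation gives error = 2*setpoint + 3.
overshoot becomes 6*setpoint + 18.
Solve 6*setpoint + 18 = 0: setpoint = (0 - 18) / 6 = -3.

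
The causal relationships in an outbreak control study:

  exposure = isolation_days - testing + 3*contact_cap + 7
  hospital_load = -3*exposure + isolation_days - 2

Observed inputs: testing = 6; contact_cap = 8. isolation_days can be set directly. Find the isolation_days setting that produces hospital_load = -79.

isolation_days = 1

Substituting into the exposure equation gives exposure = isolation_days + 25.
Substituting into the hospital_load equation gives hospital_load = -2*isolation_days - 77.
Solve -2*isolation_days - 77 = -79: isolation_days = (-79 + 77) / -2 = 1.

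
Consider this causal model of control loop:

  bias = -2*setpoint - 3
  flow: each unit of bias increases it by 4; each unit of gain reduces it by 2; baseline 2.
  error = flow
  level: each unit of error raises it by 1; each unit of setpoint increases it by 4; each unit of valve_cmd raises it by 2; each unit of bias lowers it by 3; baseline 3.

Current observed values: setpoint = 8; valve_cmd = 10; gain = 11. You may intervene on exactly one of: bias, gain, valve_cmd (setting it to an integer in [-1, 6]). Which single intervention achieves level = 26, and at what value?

set gain = 6

Intervening on bias: level = bias + 35. Reaching 26 requires bias = -9, outside [-1, 6].
Intervening on gain: with other inputs at their observed values, level = -2*gain + 38. Solving for 26 gives gain = 6, within [-1, 6].
Intervening on valve_cmd: level = 2*valve_cmd - 4. Reaching 26 requires valve_cmd = 15, outside [-1, 6].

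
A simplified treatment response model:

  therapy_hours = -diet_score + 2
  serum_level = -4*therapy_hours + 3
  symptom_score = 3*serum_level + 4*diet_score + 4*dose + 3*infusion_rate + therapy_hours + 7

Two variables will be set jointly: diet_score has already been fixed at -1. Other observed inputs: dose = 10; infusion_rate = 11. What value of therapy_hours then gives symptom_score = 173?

therapy_hours = -8

With diet_score held at -1:
Intervening on therapy_hours fixes its value directly, overriding its dependence on diet_score.
Substituting into the symptom_score equation gives symptom_score = -11*therapy_hours + 85.
Solve -11*therapy_hours + 85 = 173: therapy_hours = (173 - 85) / -11 = -8.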